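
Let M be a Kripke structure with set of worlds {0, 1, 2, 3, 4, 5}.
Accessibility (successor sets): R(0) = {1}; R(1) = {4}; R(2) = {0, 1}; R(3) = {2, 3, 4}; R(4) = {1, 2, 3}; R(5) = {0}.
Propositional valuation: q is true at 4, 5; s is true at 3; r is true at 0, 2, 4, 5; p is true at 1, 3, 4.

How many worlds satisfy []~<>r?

1

Let φ = []~<>r. Evaluate φ at each world:
  0 (successors {1}): φ is false.
  1 (successors {4}): φ is false.
  2 (successors {0, 1}): φ is false.
  3 (successors {2, 3, 4}): φ is false.
  4 (successors {1, 2, 3}): φ is false.
  5 (successors {0}): φ is true.
For instance, at 3:
  At 3: []~<>r requires ~<>r at every successor {2, 3, 4}.
    ~<>r fails at 2, so []~<>r is false at 3.
      At 2: <>r is true, so ~<>r is false.
Satisfying worlds: {5}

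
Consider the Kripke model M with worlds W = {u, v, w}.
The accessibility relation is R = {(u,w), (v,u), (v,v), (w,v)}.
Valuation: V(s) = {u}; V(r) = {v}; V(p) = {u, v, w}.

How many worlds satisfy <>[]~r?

1

Recall that []ψ holds at a world iff ψ holds at every accessible world, and <>ψ holds iff ψ holds at some accessible world.
Let φ = <>[]~r. Evaluate φ at each world:
  u (successors {w}): φ is false.
  v (successors {u, v}): φ is true.
  w (successors {v}): φ is false.
For instance, at v:
  At v: <>[]~r requires []~r at some successor in {u, v}.
    []~r holds at u, so <>[]~r is true at v.
      At u: []~r requires ~r at every successor {w}.
        At w: ~r is true.
      So []~r is true at u.
Satisfying worlds: {v}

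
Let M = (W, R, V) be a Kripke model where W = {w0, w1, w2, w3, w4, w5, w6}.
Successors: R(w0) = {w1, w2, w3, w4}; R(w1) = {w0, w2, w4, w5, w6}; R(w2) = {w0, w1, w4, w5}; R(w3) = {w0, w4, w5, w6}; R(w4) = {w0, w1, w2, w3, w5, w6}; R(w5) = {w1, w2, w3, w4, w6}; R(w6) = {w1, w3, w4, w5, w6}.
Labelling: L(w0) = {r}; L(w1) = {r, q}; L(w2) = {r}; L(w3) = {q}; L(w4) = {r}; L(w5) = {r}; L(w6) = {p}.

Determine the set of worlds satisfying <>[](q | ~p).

w0, w1, w2, w3, w4, w5

Recall that []ψ holds at a world iff ψ holds at every accessible world, and <>ψ holds iff ψ holds at some accessible world.
Let φ = <>[](q | ~p). Evaluate φ at each world:
  w0 (successors {w1, w2, w3, w4}): φ is true.
  w1 (successors {w0, w2, w4, w5, w6}): φ is true.
  w2 (successors {w0, w1, w4, w5}): φ is true.
  w3 (successors {w0, w4, w5, w6}): φ is true.
  w4 (successors {w0, w1, w2, w3, w5, w6}): φ is true.
  w5 (successors {w1, w2, w3, w4, w6}): φ is true.
  w6 (successors {w1, w3, w4, w5, w6}): φ is false.
For instance, at w2:
  At w2: <>[](q | ~p) requires [](q | ~p) at some successor in {w0, w1, w4, w5}.
    [](q | ~p) holds at w0, so <>[](q | ~p) is true at w2.
      At w0: [](q | ~p) requires q | ~p at every successor {w1, w2, w3, w4}.
        At w1: q | ~p is true.
        At w2: q | ~p is true.
        At w3: q | ~p is true.
        At w4: q | ~p is true.
      So [](q | ~p) is true at w0.
Satisfying worlds: {w0, w1, w2, w3, w4, w5}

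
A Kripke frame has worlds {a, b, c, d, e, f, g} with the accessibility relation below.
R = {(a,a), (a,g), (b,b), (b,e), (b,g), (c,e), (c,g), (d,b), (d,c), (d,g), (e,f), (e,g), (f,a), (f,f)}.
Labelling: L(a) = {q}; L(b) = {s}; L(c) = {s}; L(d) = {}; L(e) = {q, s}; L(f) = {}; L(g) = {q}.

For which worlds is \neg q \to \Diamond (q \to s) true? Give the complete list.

Let φ = \neg q \to \Diamond (q \to s). Evaluate φ at each world:
  a (successors {a, g}): φ is true.
  b (successors {b, e, g}): φ is true.
  c (successors {e, g}): φ is true.
  d (successors {b, c, g}): φ is true.
  e (successors {f, g}): φ is true.
  f (successors {a, f}): φ is true.
  g (successors ∅): φ is true.
For instance, at d:
  At d: \neg q is true, \Diamond (q \to s) is true, so \neg q \to \Diamond (q \to s) is true.
    At d: \Diamond (q \to s) requires q \to s at some successor in {b, c, g}.
      q \to s holds at b, so \Diamond (q \to s) is true at d.
Satisfying worlds: {a, b, c, d, e, f, g}

a, b, c, d, e, f, g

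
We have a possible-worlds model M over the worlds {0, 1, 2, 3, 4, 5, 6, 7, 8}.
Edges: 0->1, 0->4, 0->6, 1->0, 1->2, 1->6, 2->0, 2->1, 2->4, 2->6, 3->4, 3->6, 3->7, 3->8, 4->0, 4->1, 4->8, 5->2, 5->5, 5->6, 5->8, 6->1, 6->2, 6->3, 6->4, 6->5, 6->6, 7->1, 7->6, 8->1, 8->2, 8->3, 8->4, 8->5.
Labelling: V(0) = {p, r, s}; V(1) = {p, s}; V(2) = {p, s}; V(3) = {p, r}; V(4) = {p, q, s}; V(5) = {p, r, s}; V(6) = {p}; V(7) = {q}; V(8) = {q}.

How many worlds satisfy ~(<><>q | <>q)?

Recall that <>ψ holds at a world iff ψ holds at some accessible world.
Let φ = ~(<><>q | <>q). Evaluate φ at each world:
  0 (successors {1, 4, 6}): φ is false.
  1 (successors {0, 2, 6}): φ is false.
  2 (successors {0, 1, 4, 6}): φ is false.
  3 (successors {4, 6, 7, 8}): φ is false.
  4 (successors {0, 1, 8}): φ is false.
  5 (successors {2, 5, 6, 8}): φ is false.
  6 (successors {1, 2, 3, 4, 5, 6}): φ is false.
  7 (successors {1, 6}): φ is false.
  8 (successors {1, 2, 3, 4, 5}): φ is false.
For instance, at 6:
  At 6: <><>q | <>q is true, so ~(<><>q | <>q) is false.
    At 6: <><>q is true, <>q is true, so <><>q | <>q is true.
      At 6: <><>q requires <>q at some successor in {1, 2, 3, 4, 5, 6}.
        <>q holds at 2, so <><>q is true at 6.
      At 6: <>q requires q at some successor in {1, 2, 3, 4, 5, 6}.
        q holds at 4, so <>q is true at 6.
Satisfying worlds: none.

0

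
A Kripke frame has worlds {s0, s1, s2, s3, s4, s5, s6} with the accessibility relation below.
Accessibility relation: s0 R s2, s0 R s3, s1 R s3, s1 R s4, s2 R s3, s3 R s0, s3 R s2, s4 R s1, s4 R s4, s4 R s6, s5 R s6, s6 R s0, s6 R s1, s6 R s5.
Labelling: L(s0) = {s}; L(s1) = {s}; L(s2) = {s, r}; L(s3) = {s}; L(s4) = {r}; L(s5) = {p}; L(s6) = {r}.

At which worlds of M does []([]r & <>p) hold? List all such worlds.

none

Recall that []ψ holds at a world iff ψ holds at every accessible world, and <>ψ holds iff ψ holds at some accessible world.
Let φ = []([]r & <>p). Evaluate φ at each world:
  s0 (successors {s2, s3}): φ is false.
  s1 (successors {s3, s4}): φ is false.
  s2 (successors {s3}): φ is false.
  s3 (successors {s0, s2}): φ is false.
  s4 (successors {s1, s4, s6}): φ is false.
  s5 (successors {s6}): φ is false.
  s6 (successors {s0, s1, s5}): φ is false.
For instance, at s6:
  At s6: []([]r & <>p) requires []r & <>p at every successor {s0, s1, s5}.
    []r & <>p fails at s0, so []([]r & <>p) is false at s6.
      At s0: []r is false, <>p is false, so []r & <>p is false.
Satisfying worlds: none.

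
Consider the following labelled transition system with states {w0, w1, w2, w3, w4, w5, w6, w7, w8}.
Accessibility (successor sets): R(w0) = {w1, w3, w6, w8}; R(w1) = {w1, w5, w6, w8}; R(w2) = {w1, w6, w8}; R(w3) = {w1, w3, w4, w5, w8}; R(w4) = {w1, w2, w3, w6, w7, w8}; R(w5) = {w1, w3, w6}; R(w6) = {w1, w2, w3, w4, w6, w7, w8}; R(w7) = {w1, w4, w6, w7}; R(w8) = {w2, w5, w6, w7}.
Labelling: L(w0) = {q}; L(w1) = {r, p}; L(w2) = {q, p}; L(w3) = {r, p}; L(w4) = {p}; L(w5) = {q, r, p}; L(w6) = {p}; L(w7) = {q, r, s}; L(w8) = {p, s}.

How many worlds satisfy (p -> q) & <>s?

Recall that <>ψ holds at a world iff ψ holds at some accessible world.
Let φ = (p -> q) & <>s. Evaluate φ at each world:
  w0 (successors {w1, w3, w6, w8}): φ is true.
  w1 (successors {w1, w5, w6, w8}): φ is false.
  w2 (successors {w1, w6, w8}): φ is true.
  w3 (successors {w1, w3, w4, w5, w8}): φ is false.
  w4 (successors {w1, w2, w3, w6, w7, w8}): φ is false.
  w5 (successors {w1, w3, w6}): φ is false.
  w6 (successors {w1, w2, w3, w4, w6, w7, w8}): φ is false.
  w7 (successors {w1, w4, w6, w7}): φ is true.
  w8 (successors {w2, w5, w6, w7}): φ is false.
For instance, at w1:
  At w1: p -> q is false, <>s is true, so (p -> q) & <>s is false.
    At w1: <>s requires s at some successor in {w1, w5, w6, w8}.
      s holds at w8, so <>s is true at w1.
Satisfying worlds: {w0, w2, w7}

3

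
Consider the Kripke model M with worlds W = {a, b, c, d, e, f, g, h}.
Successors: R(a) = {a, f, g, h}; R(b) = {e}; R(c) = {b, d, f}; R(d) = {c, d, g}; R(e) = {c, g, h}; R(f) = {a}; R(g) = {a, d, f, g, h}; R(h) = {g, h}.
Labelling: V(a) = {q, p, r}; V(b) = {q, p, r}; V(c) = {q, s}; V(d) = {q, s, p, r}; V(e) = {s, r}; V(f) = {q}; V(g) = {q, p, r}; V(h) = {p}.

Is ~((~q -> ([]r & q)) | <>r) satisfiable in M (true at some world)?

Let φ = ~((~q -> ([]r & q)) | <>r). Evaluate φ at each world:
  a (successors {a, f, g, h}): φ is false.
  b (successors {e}): φ is false.
  c (successors {b, d, f}): φ is false.
  d (successors {c, d, g}): φ is false.
  e (successors {c, g, h}): φ is false.
  f (successors {a}): φ is false.
  g (successors {a, d, f, g, h}): φ is false.
  h (successors {g, h}): φ is false.
For instance, at g:
  At g: (~q -> ([]r & q)) | <>r is true, so ~((~q -> ([]r & q)) | <>r) is false.
    At g: ~q -> ([]r & q) is true, <>r is true, so (~q -> ([]r & q)) | <>r is true.
      At g: ~q is false, []r & q is false, so ~q -> ([]r & q) is true.
      At g: <>r requires r at some successor in {a, d, f, g, h}.
        r holds at a, so <>r is true at g.

No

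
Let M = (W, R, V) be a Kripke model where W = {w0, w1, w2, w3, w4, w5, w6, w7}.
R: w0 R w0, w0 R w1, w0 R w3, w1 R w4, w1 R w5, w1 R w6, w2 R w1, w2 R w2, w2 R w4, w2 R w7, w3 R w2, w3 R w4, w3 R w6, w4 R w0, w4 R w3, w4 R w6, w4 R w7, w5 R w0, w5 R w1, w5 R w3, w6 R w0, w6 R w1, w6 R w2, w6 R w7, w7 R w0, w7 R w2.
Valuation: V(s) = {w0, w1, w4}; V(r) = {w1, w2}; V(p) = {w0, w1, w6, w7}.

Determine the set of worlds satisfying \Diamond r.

w0, w2, w3, w5, w6, w7

Recall that \Diamond ψ holds at a world iff ψ holds at some accessible world.
Let φ = \Diamond r. Evaluate φ at each world:
  w0 (successors {w0, w1, w3}): φ is true.
  w1 (successors {w4, w5, w6}): φ is false.
  w2 (successors {w1, w2, w4, w7}): φ is true.
  w3 (successors {w2, w4, w6}): φ is true.
  w4 (successors {w0, w3, w6, w7}): φ is false.
  w5 (successors {w0, w1, w3}): φ is true.
  w6 (successors {w0, w1, w2, w7}): φ is true.
  w7 (successors {w0, w2}): φ is true.
For instance, at w5:
  At w5: \Diamond r requires r at some successor in {w0, w1, w3}.
    r holds at w1, so \Diamond r is true at w5.
Satisfying worlds: {w0, w2, w3, w5, w6, w7}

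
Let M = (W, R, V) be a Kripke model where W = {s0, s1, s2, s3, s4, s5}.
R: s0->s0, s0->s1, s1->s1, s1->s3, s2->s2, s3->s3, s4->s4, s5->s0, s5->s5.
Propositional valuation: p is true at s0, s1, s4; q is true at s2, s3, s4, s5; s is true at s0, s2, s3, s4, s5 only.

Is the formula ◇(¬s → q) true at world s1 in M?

Yes

At s1: ◇(¬s → q) requires ¬s → q at some successor in {s1, s3}.
  ¬s → q holds at s3, so ◇(¬s → q) is true at s1.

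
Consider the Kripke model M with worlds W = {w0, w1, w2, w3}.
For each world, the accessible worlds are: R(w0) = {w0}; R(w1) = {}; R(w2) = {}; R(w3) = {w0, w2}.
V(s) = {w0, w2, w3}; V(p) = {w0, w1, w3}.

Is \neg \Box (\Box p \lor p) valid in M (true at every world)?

Let φ = \neg \Box (\Box p \lor p). Evaluate φ at each world:
  w0 (successors {w0}): φ is false.
  w1 (successors ∅): φ is false.
  w2 (successors ∅): φ is false.
  w3 (successors {w0, w2}): φ is false.
Detail at w0 (counterexample):
  At w0: \Box (\Box p \lor p) is true, so \neg \Box (\Box p \lor p) is false.
    At w0: \Box (\Box p \lor p) requires \Box p \lor p at every successor {w0}.
      At w0: \Box p \lor p is true.
    So \Box (\Box p \lor p) is true at w0.

No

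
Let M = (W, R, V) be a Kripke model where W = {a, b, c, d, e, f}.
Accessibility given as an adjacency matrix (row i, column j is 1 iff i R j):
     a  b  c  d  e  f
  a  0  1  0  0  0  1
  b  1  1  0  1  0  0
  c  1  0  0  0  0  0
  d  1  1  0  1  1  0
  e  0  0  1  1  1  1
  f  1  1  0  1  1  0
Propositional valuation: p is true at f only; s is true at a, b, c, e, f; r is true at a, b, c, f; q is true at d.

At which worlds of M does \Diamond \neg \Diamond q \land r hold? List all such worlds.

Let φ = \Diamond \neg \Diamond q \land r. Evaluate φ at each world:
  a (successors {b, f}): φ is false.
  b (successors {a, b, d}): φ is true.
  c (successors {a}): φ is true.
  d (successors {a, b, d, e}): φ is false.
  e (successors {c, d, e, f}): φ is false.
  f (successors {a, b, d, e}): φ is true.
For instance, at e:
  At e: \Diamond \neg \Diamond q is true, r is false, so \Diamond \neg \Diamond q \land r is false.
    At e: \Diamond \neg \Diamond q requires \neg \Diamond q at some successor in {c, d, e, f}.
      \neg \Diamond q holds at c, so \Diamond \neg \Diamond q is true at e.
Satisfying worlds: {b, c, f}

b, c, f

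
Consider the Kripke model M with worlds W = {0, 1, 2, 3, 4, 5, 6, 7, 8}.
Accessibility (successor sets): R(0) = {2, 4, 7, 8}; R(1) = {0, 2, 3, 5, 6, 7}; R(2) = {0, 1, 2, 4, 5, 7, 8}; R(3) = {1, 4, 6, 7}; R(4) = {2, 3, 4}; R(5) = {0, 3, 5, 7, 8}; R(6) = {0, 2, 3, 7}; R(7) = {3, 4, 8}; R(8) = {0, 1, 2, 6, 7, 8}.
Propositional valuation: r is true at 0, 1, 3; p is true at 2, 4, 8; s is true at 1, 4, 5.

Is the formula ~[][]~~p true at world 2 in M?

At 2: [][]~~p is false, so ~[][]~~p is true.
  At 2: [][]~~p requires []~~p at every successor {0, 1, 2, 4, 5, 7, 8}.
    []~~p fails at 0, so [][]~~p is false at 2.
      At 0: []~~p requires ~~p at every successor {2, 4, 7, 8}.
        ~~p fails at 7, so []~~p is false at 0.

Yes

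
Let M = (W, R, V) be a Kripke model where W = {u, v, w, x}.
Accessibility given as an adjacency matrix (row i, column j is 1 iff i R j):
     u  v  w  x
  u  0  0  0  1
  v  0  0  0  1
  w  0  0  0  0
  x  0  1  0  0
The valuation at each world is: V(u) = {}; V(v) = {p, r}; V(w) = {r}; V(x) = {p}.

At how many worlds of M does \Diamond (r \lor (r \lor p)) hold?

Let φ = \Diamond (r \lor (r \lor p)). Evaluate φ at each world:
  u (successors {x}): φ is true.
  v (successors {x}): φ is true.
  w (successors ∅): φ is false.
  x (successors {v}): φ is true.
For instance, at u:
  At u: \Diamond (r \lor (r \lor p)) requires r \lor (r \lor p) at some successor in {x}.
    r \lor (r \lor p) holds at x, so \Diamond (r \lor (r \lor p)) is true at u.
Satisfying worlds: {u, v, x}

3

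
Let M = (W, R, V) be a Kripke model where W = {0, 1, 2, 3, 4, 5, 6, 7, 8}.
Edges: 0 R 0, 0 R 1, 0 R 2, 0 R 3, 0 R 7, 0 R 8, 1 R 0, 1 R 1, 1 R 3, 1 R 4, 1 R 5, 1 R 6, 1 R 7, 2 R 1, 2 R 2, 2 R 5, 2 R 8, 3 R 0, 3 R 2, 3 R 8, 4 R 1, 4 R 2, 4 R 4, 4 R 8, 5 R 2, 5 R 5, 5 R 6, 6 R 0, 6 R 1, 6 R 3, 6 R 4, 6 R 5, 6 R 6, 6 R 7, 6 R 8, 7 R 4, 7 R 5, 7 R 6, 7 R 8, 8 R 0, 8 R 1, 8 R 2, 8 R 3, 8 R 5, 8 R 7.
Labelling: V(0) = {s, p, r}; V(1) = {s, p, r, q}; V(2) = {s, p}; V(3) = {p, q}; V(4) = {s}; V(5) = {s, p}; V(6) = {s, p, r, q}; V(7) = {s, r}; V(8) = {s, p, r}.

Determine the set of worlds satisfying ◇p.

Let φ = ◇p. Evaluate φ at each world:
  0 (successors {0, 1, 2, 3, 7, 8}): φ is true.
  1 (successors {0, 1, 3, 4, 5, 6, 7}): φ is true.
  2 (successors {1, 2, 5, 8}): φ is true.
  3 (successors {0, 2, 8}): φ is true.
  4 (successors {1, 2, 4, 8}): φ is true.
  5 (successors {2, 5, 6}): φ is true.
  6 (successors {0, 1, 3, 4, 5, 6, 7, 8}): φ is true.
  7 (successors {4, 5, 6, 8}): φ is true.
  8 (successors {0, 1, 2, 3, 5, 7}): φ is true.
For instance, at 3:
  At 3: ◇p requires p at some successor in {0, 2, 8}.
    p holds at 0, so ◇p is true at 3.
Satisfying worlds: {0, 1, 2, 3, 4, 5, 6, 7, 8}

0, 1, 2, 3, 4, 5, 6, 7, 8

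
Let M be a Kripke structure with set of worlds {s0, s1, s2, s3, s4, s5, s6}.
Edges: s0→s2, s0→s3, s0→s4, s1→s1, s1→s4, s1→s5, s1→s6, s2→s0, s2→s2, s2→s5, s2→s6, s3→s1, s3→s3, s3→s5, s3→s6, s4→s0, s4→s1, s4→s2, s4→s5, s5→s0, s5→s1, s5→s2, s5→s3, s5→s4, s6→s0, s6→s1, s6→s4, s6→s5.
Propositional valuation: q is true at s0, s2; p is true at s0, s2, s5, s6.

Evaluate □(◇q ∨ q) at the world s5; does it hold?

No

At s5: □(◇q ∨ q) requires ◇q ∨ q at every successor {s0, s1, s2, s3, s4}.
  ◇q ∨ q fails at s1, so □(◇q ∨ q) is false at s5.
    At s1: ◇q is false, q is false, so ◇q ∨ q is false.
      At s1: ◇q requires q at some successor in {s1, s4, s5, s6}.
        At s1: q is false.
        At s4: q is false.
        At s5: q is false.
        At s6: q is false.
      So ◇q is false at s1.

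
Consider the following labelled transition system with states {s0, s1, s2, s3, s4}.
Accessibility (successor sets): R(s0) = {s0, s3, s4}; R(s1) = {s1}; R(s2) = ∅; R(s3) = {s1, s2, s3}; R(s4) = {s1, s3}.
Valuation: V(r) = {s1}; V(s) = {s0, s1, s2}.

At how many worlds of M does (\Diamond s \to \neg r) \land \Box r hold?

1

Recall that \Box ψ holds at a world iff ψ holds at every accessible world, and \Diamond ψ holds iff ψ holds at some accessible world.
Let φ = (\Diamond s \to \neg r) \land \Box r. Evaluate φ at each world:
  s0 (successors {s0, s3, s4}): φ is false.
  s1 (successors {s1}): φ is false.
  s2 (successors ∅): φ is true.
  s3 (successors {s1, s2, s3}): φ is false.
  s4 (successors {s1, s3}): φ is false.
For instance, at s1:
  At s1: \Diamond s \to \neg r is false, \Box r is true, so (\Diamond s \to \neg r) \land \Box r is false.
    At s1: \Diamond s is true, \neg r is false, so \Diamond s \to \neg r is false.
      At s1: \Diamond s requires s at some successor in {s1}.
        s holds at s1, so \Diamond s is true at s1.
    At s1: \Box r requires r at every successor {s1}.
      At s1: r is true.
    So \Box r is true at s1.
Satisfying worlds: {s2}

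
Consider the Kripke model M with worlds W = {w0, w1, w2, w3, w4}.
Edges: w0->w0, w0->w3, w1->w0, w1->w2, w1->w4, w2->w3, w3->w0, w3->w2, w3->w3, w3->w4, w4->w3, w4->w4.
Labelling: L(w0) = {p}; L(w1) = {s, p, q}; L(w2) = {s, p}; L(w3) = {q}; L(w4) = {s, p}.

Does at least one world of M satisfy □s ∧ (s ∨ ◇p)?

No

Recall that □ψ holds at a world iff ψ holds at every accessible world, and ◇ψ holds iff ψ holds at some accessible world.
Let φ = □s ∧ (s ∨ ◇p). Evaluate φ at each world:
  w0 (successors {w0, w3}): φ is false.
  w1 (successors {w0, w2, w4}): φ is false.
  w2 (successors {w3}): φ is false.
  w3 (successors {w0, w2, w3, w4}): φ is false.
  w4 (successors {w3, w4}): φ is false.
For instance, at w3:
  At w3: □s is false, s ∨ ◇p is true, so □s ∧ (s ∨ ◇p) is false.
    At w3: □s requires s at every successor {w0, w2, w3, w4}.
      s fails at w0, so □s is false at w3.
    At w3: s is false, ◇p is true, so s ∨ ◇p is true.
      At w3: ◇p requires p at some successor in {w0, w2, w3, w4}.
        p holds at w0, so ◇p is true at w3.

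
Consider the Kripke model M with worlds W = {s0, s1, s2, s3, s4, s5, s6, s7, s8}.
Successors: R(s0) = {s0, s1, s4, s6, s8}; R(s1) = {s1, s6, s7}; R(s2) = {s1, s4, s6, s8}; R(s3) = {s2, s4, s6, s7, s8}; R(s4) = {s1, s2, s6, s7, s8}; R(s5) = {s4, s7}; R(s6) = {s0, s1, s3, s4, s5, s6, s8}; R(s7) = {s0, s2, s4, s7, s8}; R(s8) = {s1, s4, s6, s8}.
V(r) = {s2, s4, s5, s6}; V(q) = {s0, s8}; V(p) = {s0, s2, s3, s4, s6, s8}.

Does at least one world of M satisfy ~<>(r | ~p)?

Let φ = ~<>(r | ~p). Evaluate φ at each world:
  s0 (successors {s0, s1, s4, s6, s8}): φ is false.
  s1 (successors {s1, s6, s7}): φ is false.
  s2 (successors {s1, s4, s6, s8}): φ is false.
  s3 (successors {s2, s4, s6, s7, s8}): φ is false.
  s4 (successors {s1, s2, s6, s7, s8}): φ is false.
  s5 (successors {s4, s7}): φ is false.
  s6 (successors {s0, s1, s3, s4, s5, s6, s8}): φ is false.
  s7 (successors {s0, s2, s4, s7, s8}): φ is false.
  s8 (successors {s1, s4, s6, s8}): φ is false.
For instance, at s1:
  At s1: <>(r | ~p) is true, so ~<>(r | ~p) is false.
    At s1: <>(r | ~p) requires r | ~p at some successor in {s1, s6, s7}.
      r | ~p holds at s1, so <>(r | ~p) is true at s1.

No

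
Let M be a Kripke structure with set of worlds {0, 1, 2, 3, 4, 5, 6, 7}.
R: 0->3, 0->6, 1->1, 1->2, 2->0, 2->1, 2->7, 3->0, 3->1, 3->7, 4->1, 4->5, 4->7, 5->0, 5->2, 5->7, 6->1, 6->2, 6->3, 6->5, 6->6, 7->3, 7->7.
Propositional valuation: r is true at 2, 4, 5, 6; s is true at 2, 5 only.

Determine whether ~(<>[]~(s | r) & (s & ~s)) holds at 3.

Yes

At 3: <>[]~(s | r) & (s & ~s) is false, so ~(<>[]~(s | r) & (s & ~s)) is true.
  At 3: <>[]~(s | r) is true, s & ~s is false, so <>[]~(s | r) & (s & ~s) is false.
    At 3: <>[]~(s | r) requires []~(s | r) at some successor in {0, 1, 7}.
      []~(s | r) holds at 7, so <>[]~(s | r) is true at 3.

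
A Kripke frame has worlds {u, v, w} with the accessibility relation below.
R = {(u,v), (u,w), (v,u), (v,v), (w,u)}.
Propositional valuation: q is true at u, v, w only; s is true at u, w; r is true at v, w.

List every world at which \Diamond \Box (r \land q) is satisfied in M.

Recall that \Box ψ holds at a world iff ψ holds at every accessible world, and \Diamond ψ holds iff ψ holds at some accessible world.
Let φ = \Diamond \Box (r \land q). Evaluate φ at each world:
  u (successors {v, w}): φ is false.
  v (successors {u, v}): φ is true.
  w (successors {u}): φ is true.
For instance, at w:
  At w: \Diamond \Box (r \land q) requires \Box (r \land q) at some successor in {u}.
    \Box (r \land q) holds at u, so \Diamond \Box (r \land q) is true at w.
      At u: \Box (r \land q) requires r \land q at every successor {v, w}.
        At v: r \land q is true.
        At w: r \land q is true.
      So \Box (r \land q) is true at u.
Satisfying worlds: {v, w}

v, w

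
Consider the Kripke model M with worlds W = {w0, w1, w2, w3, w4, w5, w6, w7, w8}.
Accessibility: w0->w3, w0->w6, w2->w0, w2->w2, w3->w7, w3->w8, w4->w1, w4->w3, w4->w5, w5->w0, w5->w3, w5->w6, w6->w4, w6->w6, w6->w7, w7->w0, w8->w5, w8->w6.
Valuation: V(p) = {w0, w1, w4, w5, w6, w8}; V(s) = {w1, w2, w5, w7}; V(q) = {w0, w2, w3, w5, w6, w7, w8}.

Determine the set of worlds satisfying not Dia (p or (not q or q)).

w1

Recall that Dia ψ holds at a world iff ψ holds at some accessible world.
Let φ = not Dia (p or (not q or q)). Evaluate φ at each world:
  w0 (successors {w3, w6}): φ is false.
  w1 (successors ∅): φ is true.
  w2 (successors {w0, w2}): φ is false.
  w3 (successors {w7, w8}): φ is false.
  w4 (successors {w1, w3, w5}): φ is false.
  w5 (successors {w0, w3, w6}): φ is false.
  w6 (successors {w4, w6, w7}): φ is false.
  w7 (successors {w0}): φ is false.
  w8 (successors {w5, w6}): φ is false.
For instance, at w4:
  At w4: Dia (p or (not q or q)) is true, so not Dia (p or (not q or q)) is false.
    At w4: Dia (p or (not q or q)) requires p or (not q or q) at some successor in {w1, w3, w5}.
      p or (not q or q) holds at w1, so Dia (p or (not q or q)) is true at w4.
Satisfying worlds: {w1}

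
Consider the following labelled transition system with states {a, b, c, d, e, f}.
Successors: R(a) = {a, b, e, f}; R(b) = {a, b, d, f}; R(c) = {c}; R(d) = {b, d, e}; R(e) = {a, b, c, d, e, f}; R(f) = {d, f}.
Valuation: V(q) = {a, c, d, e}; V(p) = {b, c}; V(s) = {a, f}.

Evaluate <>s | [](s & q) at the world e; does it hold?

Yes

At e: <>s is true, [](s & q) is false, so <>s | [](s & q) is true.
  At e: <>s requires s at some successor in {a, b, c, d, e, f}.
    s holds at a, so <>s is true at e.
  At e: [](s & q) requires s & q at every successor {a, b, c, d, e, f}.
    s & q fails at b, so [](s & q) is false at e.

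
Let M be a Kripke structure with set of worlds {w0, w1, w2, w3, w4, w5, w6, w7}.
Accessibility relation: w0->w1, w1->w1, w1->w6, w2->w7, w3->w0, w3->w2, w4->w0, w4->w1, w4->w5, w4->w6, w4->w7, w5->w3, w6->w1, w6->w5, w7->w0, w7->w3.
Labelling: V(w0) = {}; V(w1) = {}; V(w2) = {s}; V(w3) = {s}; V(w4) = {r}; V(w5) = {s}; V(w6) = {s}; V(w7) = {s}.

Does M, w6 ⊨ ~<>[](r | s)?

Recall that []ψ holds at a world iff ψ holds at every accessible world, and <>ψ holds iff ψ holds at some accessible world.
At w6: <>[](r | s) is true, so ~<>[](r | s) is false.
  At w6: <>[](r | s) requires [](r | s) at some successor in {w1, w5}.
    [](r | s) holds at w5, so <>[](r | s) is true at w6.
      At w5: [](r | s) requires r | s at every successor {w3}.
        At w3: r | s is true.
      So [](r | s) is true at w5.

No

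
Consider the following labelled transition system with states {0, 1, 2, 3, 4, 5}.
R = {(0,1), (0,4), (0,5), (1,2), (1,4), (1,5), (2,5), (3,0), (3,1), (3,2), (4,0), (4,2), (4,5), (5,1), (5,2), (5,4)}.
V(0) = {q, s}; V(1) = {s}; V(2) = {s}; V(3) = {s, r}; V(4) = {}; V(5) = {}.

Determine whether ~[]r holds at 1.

Recall that []ψ holds at a world iff ψ holds at every accessible world, and <>ψ holds iff ψ holds at some accessible world.
At 1: []r is false, so ~[]r is true.
  At 1: []r requires r at every successor {2, 4, 5}.
    r fails at 2, so []r is false at 1.

Yes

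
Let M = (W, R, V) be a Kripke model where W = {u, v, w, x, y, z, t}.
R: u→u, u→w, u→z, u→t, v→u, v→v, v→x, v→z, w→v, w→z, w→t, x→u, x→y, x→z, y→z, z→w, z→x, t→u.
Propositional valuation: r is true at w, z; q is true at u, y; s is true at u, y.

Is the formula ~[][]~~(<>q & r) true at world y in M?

Yes

At y: [][]~~(<>q & r) is false, so ~[][]~~(<>q & r) is true.
  At y: [][]~~(<>q & r) requires []~~(<>q & r) at every successor {z}.
    []~~(<>q & r) fails at z, so [][]~~(<>q & r) is false at y.
      At z: []~~(<>q & r) requires ~~(<>q & r) at every successor {w, x}.
        ~~(<>q & r) fails at w, so []~~(<>q & r) is false at z.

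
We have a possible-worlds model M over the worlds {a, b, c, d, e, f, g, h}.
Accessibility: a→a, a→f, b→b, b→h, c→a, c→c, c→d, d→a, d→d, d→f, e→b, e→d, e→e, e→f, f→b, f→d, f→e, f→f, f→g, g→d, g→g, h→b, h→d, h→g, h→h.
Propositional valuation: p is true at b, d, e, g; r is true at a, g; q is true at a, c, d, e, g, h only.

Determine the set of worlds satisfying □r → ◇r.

Let φ = □r → ◇r. Evaluate φ at each world:
  a (successors {a, f}): φ is true.
  b (successors {b, h}): φ is true.
  c (successors {a, c, d}): φ is true.
  d (successors {a, d, f}): φ is true.
  e (successors {b, d, e, f}): φ is true.
  f (successors {b, d, e, f, g}): φ is true.
  g (successors {d, g}): φ is true.
  h (successors {b, d, g, h}): φ is true.
For instance, at e:
  At e: □r is false, ◇r is false, so □r → ◇r is true.
    At e: □r requires r at every successor {b, d, e, f}.
      r fails at b, so □r is false at e.
    At e: ◇r requires r at some successor in {b, d, e, f}.
      At b: r is false.
      At d: r is false.
      At e: r is false.
      At f: r is false.
    So ◇r is false at e.
Satisfying worlds: {a, b, c, d, e, f, g, h}

a, b, c, d, e, f, g, h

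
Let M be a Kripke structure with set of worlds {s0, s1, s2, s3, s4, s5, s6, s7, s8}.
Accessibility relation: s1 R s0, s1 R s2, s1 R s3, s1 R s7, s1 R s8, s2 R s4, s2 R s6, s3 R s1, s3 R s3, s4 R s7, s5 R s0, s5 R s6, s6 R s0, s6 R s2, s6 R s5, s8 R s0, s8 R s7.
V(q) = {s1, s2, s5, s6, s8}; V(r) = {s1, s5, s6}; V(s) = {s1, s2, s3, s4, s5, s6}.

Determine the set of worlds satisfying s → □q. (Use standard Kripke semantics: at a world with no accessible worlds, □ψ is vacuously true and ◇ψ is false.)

s0, s7, s8

Recall that □ψ holds at a world iff ψ holds at every accessible world, and ◇ψ holds iff ψ holds at some accessible world.
Let φ = s → □q. Evaluate φ at each world:
  s0 (successors ∅): φ is true.
  s1 (successors {s0, s2, s3, s7, s8}): φ is false.
  s2 (successors {s4, s6}): φ is false.
  s3 (successors {s1, s3}): φ is false.
  s4 (successors {s7}): φ is false.
  s5 (successors {s0, s6}): φ is false.
  s6 (successors {s0, s2, s5}): φ is false.
  s7 (successors ∅): φ is true.
  s8 (successors {s0, s7}): φ is true.
For instance, at s6:
  At s6: s is true, □q is false, so s → □q is false.
    At s6: □q requires q at every successor {s0, s2, s5}.
      q fails at s0, so □q is false at s6.
Satisfying worlds: {s0, s7, s8}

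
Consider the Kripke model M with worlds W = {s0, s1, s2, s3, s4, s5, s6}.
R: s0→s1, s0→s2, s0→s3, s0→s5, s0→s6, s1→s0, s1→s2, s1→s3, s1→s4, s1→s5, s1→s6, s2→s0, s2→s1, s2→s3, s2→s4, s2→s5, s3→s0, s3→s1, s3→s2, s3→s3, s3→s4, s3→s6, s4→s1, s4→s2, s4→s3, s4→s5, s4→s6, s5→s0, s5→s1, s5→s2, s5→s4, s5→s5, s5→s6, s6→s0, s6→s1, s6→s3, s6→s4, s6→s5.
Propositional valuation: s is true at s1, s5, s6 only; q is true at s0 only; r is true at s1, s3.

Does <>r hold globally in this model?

Let φ = <>r. Evaluate φ at each world:
  s0 (successors {s1, s2, s3, s5, s6}): φ is true.
  s1 (successors {s0, s2, s3, s4, s5, s6}): φ is true.
  s2 (successors {s0, s1, s3, s4, s5}): φ is true.
  s3 (successors {s0, s1, s2, s3, s4, s6}): φ is true.
  s4 (successors {s1, s2, s3, s5, s6}): φ is true.
  s5 (successors {s0, s1, s2, s4, s5, s6}): φ is true.
  s6 (successors {s0, s1, s3, s4, s5}): φ is true.
For instance, at s0:
  At s0: <>r requires r at some successor in {s1, s2, s3, s5, s6}.
    r holds at s1, so <>r is true at s0.

Yes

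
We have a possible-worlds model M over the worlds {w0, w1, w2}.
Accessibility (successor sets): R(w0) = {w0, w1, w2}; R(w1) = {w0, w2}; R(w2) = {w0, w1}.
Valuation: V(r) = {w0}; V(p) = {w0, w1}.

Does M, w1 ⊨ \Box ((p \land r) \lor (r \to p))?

Yes

At w1: \Box ((p \land r) \lor (r \to p)) requires (p \land r) \lor (r \to p) at every successor {w0, w2}.
  At w0: (p \land r) \lor (r \to p) is true.
  At w2: (p \land r) \lor (r \to p) is true.
So \Box ((p \land r) \lor (r \to p)) is true at w1.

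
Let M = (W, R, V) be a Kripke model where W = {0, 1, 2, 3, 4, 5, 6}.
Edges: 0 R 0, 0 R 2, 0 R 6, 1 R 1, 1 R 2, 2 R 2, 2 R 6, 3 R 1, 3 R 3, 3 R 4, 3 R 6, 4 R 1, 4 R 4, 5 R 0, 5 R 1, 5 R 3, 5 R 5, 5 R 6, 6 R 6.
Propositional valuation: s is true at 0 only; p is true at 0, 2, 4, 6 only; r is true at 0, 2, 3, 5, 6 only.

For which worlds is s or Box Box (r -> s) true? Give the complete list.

0

Let φ = s or Box Box (r -> s). Evaluate φ at each world:
  0 (successors {0, 2, 6}): φ is true.
  1 (successors {1, 2}): φ is false.
  2 (successors {2, 6}): φ is false.
  3 (successors {1, 3, 4, 6}): φ is false.
  4 (successors {1, 4}): φ is false.
  5 (successors {0, 1, 3, 5, 6}): φ is false.
  6 (successors {6}): φ is false.
For instance, at 4:
  At 4: s is false, Box Box (r -> s) is false, so s or Box Box (r -> s) is false.
    At 4: Box Box (r -> s) requires Box (r -> s) at every successor {1, 4}.
      Box (r -> s) fails at 1, so Box Box (r -> s) is false at 4.
Satisfying worlds: {0}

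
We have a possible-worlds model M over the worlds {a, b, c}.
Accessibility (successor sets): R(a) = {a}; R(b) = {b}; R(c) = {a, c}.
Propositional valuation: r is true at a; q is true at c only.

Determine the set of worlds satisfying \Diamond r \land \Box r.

a

Let φ = \Diamond r \land \Box r. Evaluate φ at each world:
  a (successors {a}): φ is true.
  b (successors {b}): φ is false.
  c (successors {a, c}): φ is false.
For instance, at a:
  At a: \Diamond r is true, \Box r is true, so \Diamond r \land \Box r is true.
    At a: \Diamond r requires r at some successor in {a}.
      r holds at a, so \Diamond r is true at a.
    At a: \Box r requires r at every successor {a}.
      At a: r is true.
    So \Box r is true at a.
Satisfying worlds: {a}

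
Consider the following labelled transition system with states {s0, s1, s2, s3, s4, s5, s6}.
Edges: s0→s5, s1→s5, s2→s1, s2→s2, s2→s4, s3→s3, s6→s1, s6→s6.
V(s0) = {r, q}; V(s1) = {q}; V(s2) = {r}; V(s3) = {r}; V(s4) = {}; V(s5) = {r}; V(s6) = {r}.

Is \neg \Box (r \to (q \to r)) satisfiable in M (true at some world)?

No

Let φ = \neg \Box (r \to (q \to r)). Evaluate φ at each world:
  s0 (successors {s5}): φ is false.
  s1 (successors {s5}): φ is false.
  s2 (successors {s1, s2, s4}): φ is false.
  s3 (successors {s3}): φ is false.
  s4 (successors ∅): φ is false.
  s5 (successors ∅): φ is false.
  s6 (successors {s1, s6}): φ is false.
For instance, at s6:
  At s6: \Box (r \to (q \to r)) is true, so \neg \Box (r \to (q \to r)) is false.
    At s6: \Box (r \to (q \to r)) requires r \to (q \to r) at every successor {s1, s6}.
      At s1: r \to (q \to r) is true.
      At s6: r \to (q \to r) is true.
    So \Box (r \to (q \to r)) is true at s6.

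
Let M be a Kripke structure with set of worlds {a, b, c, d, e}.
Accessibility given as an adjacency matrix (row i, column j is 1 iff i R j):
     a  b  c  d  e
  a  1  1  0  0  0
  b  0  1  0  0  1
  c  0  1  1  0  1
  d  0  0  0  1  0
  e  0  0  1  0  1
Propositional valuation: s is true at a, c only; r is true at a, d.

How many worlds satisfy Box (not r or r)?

Recall that Box ψ holds at a world iff ψ holds at every accessible world, and Dia ψ holds iff ψ holds at some accessible world.
Let φ = Box (not r or r). Evaluate φ at each world:
  a (successors {a, b}): φ is true.
  b (successors {b, e}): φ is true.
  c (successors {b, c, e}): φ is true.
  d (successors {d}): φ is true.
  e (successors {c, e}): φ is true.
For instance, at e:
  At e: Box (not r or r) requires not r or r at every successor {c, e}.
    At c: not r or r is true.
    At e: not r or r is true.
  So Box (not r or r) is true at e.
Satisfying worlds: {a, b, c, d, e}

5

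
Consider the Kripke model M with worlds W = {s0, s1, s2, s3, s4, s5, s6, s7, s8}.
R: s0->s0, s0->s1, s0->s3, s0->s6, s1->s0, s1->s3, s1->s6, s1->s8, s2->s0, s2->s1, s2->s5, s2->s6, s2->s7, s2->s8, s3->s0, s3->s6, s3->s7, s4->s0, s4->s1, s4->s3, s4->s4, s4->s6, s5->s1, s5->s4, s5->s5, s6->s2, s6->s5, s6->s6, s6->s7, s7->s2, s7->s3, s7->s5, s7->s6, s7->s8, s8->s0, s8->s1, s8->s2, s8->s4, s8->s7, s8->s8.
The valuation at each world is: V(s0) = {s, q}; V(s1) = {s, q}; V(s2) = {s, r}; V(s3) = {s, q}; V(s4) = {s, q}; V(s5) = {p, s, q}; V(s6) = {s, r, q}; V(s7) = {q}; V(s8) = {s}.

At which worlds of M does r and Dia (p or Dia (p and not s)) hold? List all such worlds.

Let φ = r and Dia (p or Dia (p and not s)). Evaluate φ at each world:
  s0 (successors {s0, s1, s3, s6}): φ is false.
  s1 (successors {s0, s3, s6, s8}): φ is false.
  s2 (successors {s0, s1, s5, s6, s7, s8}): φ is true.
  s3 (successors {s0, s6, s7}): φ is false.
  s4 (successors {s0, s1, s3, s4, s6}): φ is false.
  s5 (successors {s1, s4, s5}): φ is false.
  s6 (successors {s2, s5, s6, s7}): φ is true.
  s7 (successors {s2, s3, s5, s6, s8}): φ is false.
  s8 (successors {s0, s1, s2, s4, s7, s8}): φ is false.
For instance, at s3:
  At s3: r is false, Dia (p or Dia (p and not s)) is false, so r and Dia (p or Dia (p and not s)) is false.
    At s3: Dia (p or Dia (p and not s)) requires p or Dia (p and not s) at some successor in {s0, s6, s7}.
      At s0: p or Dia (p and not s) is false.
      At s6: p or Dia (p and not s) is false.
      At s7: p or Dia (p and not s) is false.
    So Dia (p or Dia (p and not s)) is false at s3.
Satisfying worlds: {s2, s6}

s2, s6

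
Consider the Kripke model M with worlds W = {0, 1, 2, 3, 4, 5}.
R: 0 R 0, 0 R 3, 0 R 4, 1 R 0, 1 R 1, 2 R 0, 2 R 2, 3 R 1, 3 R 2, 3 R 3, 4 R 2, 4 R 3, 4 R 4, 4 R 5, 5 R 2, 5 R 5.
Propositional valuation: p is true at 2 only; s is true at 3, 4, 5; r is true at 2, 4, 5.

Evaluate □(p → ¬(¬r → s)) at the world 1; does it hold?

Yes

Recall that □ψ holds at a world iff ψ holds at every accessible world, and ◇ψ holds iff ψ holds at some accessible world.
At 1: □(p → ¬(¬r → s)) requires p → ¬(¬r → s) at every successor {0, 1}.
  At 0: p → ¬(¬r → s) is true.
  At 1: p → ¬(¬r → s) is true.
So □(p → ¬(¬r → s)) is true at 1.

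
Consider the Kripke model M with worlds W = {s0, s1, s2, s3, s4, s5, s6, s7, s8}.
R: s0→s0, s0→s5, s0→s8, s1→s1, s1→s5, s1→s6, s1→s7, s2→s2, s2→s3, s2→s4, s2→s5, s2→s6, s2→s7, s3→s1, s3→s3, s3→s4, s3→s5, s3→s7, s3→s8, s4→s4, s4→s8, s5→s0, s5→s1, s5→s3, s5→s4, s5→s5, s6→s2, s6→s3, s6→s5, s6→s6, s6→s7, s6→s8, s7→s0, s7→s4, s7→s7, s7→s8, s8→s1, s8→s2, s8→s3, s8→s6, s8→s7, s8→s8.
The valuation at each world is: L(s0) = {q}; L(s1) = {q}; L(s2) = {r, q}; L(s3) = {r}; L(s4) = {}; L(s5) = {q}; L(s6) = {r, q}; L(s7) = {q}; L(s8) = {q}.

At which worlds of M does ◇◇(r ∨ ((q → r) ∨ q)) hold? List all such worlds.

Let φ = ◇◇(r ∨ ((q → r) ∨ q)). Evaluate φ at each world:
  s0 (successors {s0, s5, s8}): φ is true.
  s1 (successors {s1, s5, s6, s7}): φ is true.
  s2 (successors {s2, s3, s4, s5, s6, s7}): φ is true.
  s3 (successors {s1, s3, s4, s5, s7, s8}): φ is true.
  s4 (successors {s4, s8}): φ is true.
  s5 (successors {s0, s1, s3, s4, s5}): φ is true.
  s6 (successors {s2, s3, s5, s6, s7, s8}): φ is true.
  s7 (successors {s0, s4, s7, s8}): φ is true.
  s8 (successors {s1, s2, s3, s6, s7, s8}): φ is true.
For instance, at s0:
  At s0: ◇◇(r ∨ ((q → r) ∨ q)) requires ◇(r ∨ ((q → r) ∨ q)) at some successor in {s0, s5, s8}.
    ◇(r ∨ ((q → r) ∨ q)) holds at s0, so ◇◇(r ∨ ((q → r) ∨ q)) is true at s0.
      At s0: ◇(r ∨ ((q → r) ∨ q)) requires r ∨ ((q → r) ∨ q) at some successor in {s0, s5, s8}.
        r ∨ ((q → r) ∨ q) holds at s0, so ◇(r ∨ ((q → r) ∨ q)) is true at s0.
Satisfying worlds: {s0, s1, s2, s3, s4, s5, s6, s7, s8}

s0, s1, s2, s3, s4, s5, s6, s7, s8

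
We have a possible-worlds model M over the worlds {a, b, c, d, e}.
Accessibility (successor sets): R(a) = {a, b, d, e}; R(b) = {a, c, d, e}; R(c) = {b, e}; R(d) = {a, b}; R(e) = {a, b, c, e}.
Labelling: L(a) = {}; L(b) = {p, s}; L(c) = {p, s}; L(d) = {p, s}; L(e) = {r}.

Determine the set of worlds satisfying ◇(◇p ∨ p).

Let φ = ◇(◇p ∨ p). Evaluate φ at each world:
  a (successors {a, b, d, e}): φ is true.
  b (successors {a, c, d, e}): φ is true.
  c (successors {b, e}): φ is true.
  d (successors {a, b}): φ is true.
  e (successors {a, b, c, e}): φ is true.
For instance, at a:
  At a: ◇(◇p ∨ p) requires ◇p ∨ p at some successor in {a, b, d, e}.
    ◇p ∨ p holds at a, so ◇(◇p ∨ p) is true at a.
      At a: ◇p is true, p is false, so ◇p ∨ p is true.
Satisfying worlds: {a, b, c, d, e}

a, b, c, d, e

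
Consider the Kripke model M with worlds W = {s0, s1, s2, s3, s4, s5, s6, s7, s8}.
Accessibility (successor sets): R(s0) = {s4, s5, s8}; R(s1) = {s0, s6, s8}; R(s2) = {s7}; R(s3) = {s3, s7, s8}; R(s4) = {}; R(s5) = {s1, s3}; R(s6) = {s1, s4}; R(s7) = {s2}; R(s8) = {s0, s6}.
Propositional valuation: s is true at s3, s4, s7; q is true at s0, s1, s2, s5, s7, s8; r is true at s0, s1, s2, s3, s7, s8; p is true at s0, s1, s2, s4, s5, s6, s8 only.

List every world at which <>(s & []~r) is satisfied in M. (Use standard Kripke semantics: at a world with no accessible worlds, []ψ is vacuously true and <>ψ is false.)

s0, s6

Let φ = <>(s & []~r). Evaluate φ at each world:
  s0 (successors {s4, s5, s8}): φ is true.
  s1 (successors {s0, s6, s8}): φ is false.
  s2 (successors {s7}): φ is false.
  s3 (successors {s3, s7, s8}): φ is false.
  s4 (successors ∅): φ is false.
  s5 (successors {s1, s3}): φ is false.
  s6 (successors {s1, s4}): φ is true.
  s7 (successors {s2}): φ is false.
  s8 (successors {s0, s6}): φ is false.
For instance, at s0:
  At s0: <>(s & []~r) requires s & []~r at some successor in {s4, s5, s8}.
    s & []~r holds at s4, so <>(s & []~r) is true at s0.
      At s4: s is true, []~r is true, so s & []~r is true.
Satisfying worlds: {s0, s6}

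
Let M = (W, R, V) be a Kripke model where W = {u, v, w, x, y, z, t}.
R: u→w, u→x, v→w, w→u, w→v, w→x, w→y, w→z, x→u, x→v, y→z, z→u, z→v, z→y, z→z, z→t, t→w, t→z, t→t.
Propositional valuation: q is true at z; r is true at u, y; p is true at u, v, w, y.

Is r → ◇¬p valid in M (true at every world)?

Let φ = r → ◇¬p. Evaluate φ at each world:
  u (successors {w, x}): φ is true.
  v (successors {w}): φ is true.
  w (successors {u, v, x, y, z}): φ is true.
  x (successors {u, v}): φ is true.
  y (successors {z}): φ is true.
  z (successors {u, v, y, z, t}): φ is true.
  t (successors {w, z, t}): φ is true.
For instance, at z:
  At z: r is false, ◇¬p is true, so r → ◇¬p is true.
    At z: ◇¬p requires ¬p at some successor in {u, v, y, z, t}.
      ¬p holds at z, so ◇¬p is true at z.

Yes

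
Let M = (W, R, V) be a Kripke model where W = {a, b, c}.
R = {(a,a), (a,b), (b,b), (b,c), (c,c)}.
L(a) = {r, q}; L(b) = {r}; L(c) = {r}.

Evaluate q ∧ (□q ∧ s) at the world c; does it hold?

No

At c: q is false, □q ∧ s is false, so q ∧ (□q ∧ s) is false.
  At c: □q is false, s is false, so □q ∧ s is false.
    At c: □q requires q at every successor {c}.
      q fails at c, so □q is false at c.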